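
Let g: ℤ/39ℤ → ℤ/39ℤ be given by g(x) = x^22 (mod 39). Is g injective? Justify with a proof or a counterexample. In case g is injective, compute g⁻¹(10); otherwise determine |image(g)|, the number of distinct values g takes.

14

g(5): Repeated squaring mod 39: 5^1 ≡ 5, 5^2 ≡ 5² = 25, 5^4 ≡ 25² = 625 ≡ 1, 5^8 ≡ 1² = 1, 5^16 ≡ 1² = 1. Since 22 = 16 + 4 + 2, 5^22 ≡ 1·1·25: 1·1 = 1, then 1·25 = 25. So 5^22 ≡ 25 (mod 39).
g(8): Repeated squaring mod 39: 8^1 ≡ 8, 8^2 ≡ 8² = 64 ≡ 25, 8^4 ≡ 25² = 625 ≡ 1, 8^8 ≡ 1² = 1, 8^16 ≡ 1² = 1. Since 22 = 16 + 4 + 2, 8^22 ≡ 1·1·25: 1·1 = 1, then 1·25 = 25. So 8^22 ≡ 25 (mod 39).
So g(5) = g(8) = 25 while 5 ≠ 8, thus g is not injective.
Since g is not injective, we determine |image(g)|. Computing x^22 mod 39 for each x (by repeated squaring, reducing mod 39 at every step), the values g(0), g(1), …, g(38) are: 0, 1, 10, 3, 22, 25, 30, 4, 25, 9, 16, 10, 27, 13, 1, 36, 16, 22, 12, 4, 4, 12, 22, 16, 36, 1, 13, 27, 10, 16, 9, 25, 4, 30, 25, 22, 3, 10, 1.
The distinct values are {0, 1, 3, 4, 9, 10, 12, 13, 16, 22, 25, 27, 30, 36}; there are 14 of them.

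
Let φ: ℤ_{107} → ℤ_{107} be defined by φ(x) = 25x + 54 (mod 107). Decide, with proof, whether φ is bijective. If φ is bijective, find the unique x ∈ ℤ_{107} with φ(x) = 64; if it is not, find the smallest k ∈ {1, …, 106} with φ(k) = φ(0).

Recall: φ is injective if φ(x_1) = φ(x_2) implies x_1 = x_2.
If φ(x_1) = φ(x_2), then 25x_1 ≡ 25x_2 (mod 107). Because gcd(25, 107) = 1, we may cancel 25 to get x_1 ≡ x_2 (mod 107).
We now compute 25⁻¹ mod 107 explicitly. Euclid's algorithm: 107 = 4·25 + 7, 25 = 3·7 + 4, 7 = 1·4 + 3, 4 = 1·3 + 1; back-substituting gives 1 = 30·25 − 7·107, so 25⁻¹ ≡ 30 (mod 107).
For any y ∈ ℤ_{107}, x = 30(y − 54) mod 107 satisfies φ(x) = 25·30(y − 54) + 54 ≡ y (since 25·30 ≡ 1 mod 107). So every y has a preimage.
Thus φ is bijective.
Since φ is bijective, we compute φ⁻¹(64): solve 25x + 54 ≡ 64 (mod 107), i.e. 25x ≡ 10 (mod 107).
Multiplying by 25⁻¹ = 30 gives x ≡ 30·10 = 300 = 2·107 + 86 ≡ 86 (mod 107).
Check: φ(86) = 25·86 + 54 = 2204 = 20·107 + 64 ≡ 64 (mod 107).

86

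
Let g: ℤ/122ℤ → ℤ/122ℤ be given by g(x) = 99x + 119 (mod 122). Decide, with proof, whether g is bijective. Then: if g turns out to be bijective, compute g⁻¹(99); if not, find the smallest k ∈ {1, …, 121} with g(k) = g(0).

38

Suppose g(x_1) = g(x_2) in ℤ/122ℤ. Then 99x_1 + 119 ≡ 99x_2 + 119 (mod 122), therefore 99(x_1 − x_2) ≡ 0 (mod 122).
Since gcd(99, 122) = 1, 99 is invertible modulo 122, therefore x_1 − x_2 ≡ 0 (mod 122), i.e. x_1 = x_2.
We now compute 99⁻¹ mod 122 explicitly. Euclid's algorithm: 122 = 1·99 + 23, 99 = 4·23 + 7, 23 = 3·7 + 2, 7 = 3·2 + 1; back-substituting gives 1 = 53·99 − 43·122, so 99⁻¹ ≡ 53 (mod 122).
Then y ↦ 53(y − 119) is a two-sided inverse to g, so every y ∈ ℤ/122ℤ has a preimage.
Thus g is bijective.
Since g is bijective, we find g⁻¹(99): we need 99x ≡ 99 − 119 ≡ 102 (mod 122). Using 99⁻¹ = 53: x ≡ 53·102 = 5406 = 44·122 + 38, so x = 38.
Check: g(38) = 99·38 + 119 = 3881 = 31·122 + 99 ≡ 99 (mod 122).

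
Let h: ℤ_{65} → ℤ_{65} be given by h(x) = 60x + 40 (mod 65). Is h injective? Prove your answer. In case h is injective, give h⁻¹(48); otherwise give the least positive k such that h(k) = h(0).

13

Recall: injectivity means: for all a, b in the domain, h(a) = h(b) implies a = b.
We have gcd(60, 65) = 5 > 1. Taking a = 0 and b = 13: h(0) = 40 and h(13) = 60·13 + 40 = 820 ≡ 40 (mod 65).
So h(0) = h(13) while 0 ≠ 13, hence h is not injective.
Since h is not injective, we find the least positive k with h(k) = h(0): this means 60k ≡ 0 (mod 65), i.e. 65 ∣ 60k. Since gcd(60, 65) = 5, dividing through by 5 this holds exactly when 13 ∣ 12k, and as gcd(12, 13) = 1, exactly when 13 ∣ k.
The smallest positive such k is 13.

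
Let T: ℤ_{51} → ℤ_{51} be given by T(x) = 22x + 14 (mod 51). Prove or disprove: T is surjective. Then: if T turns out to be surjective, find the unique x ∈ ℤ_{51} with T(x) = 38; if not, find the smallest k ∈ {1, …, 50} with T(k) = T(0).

Recall: surjectivity means every element of the codomain has a preimage under T.
Since gcd(22, 51) = 1, 22 is invertible modulo 51. Euclid's algorithm: 51 = 2·22 + 7, 22 = 3·7 + 1; back-substituting gives 1 = 7·22 − 3·51, so 22⁻¹ ≡ 7 (mod 51).
For any y ∈ ℤ_{51}, x = 7(y − 14) mod 51 satisfies T(x) = 22·7(y − 14) + 14 ≡ y (since 22·7 ≡ 1 mod 51). So every y has a preimage.
Therefore T is surjective.
Since T is surjective, we find T⁻¹(38): we need 22x ≡ 38 − 14 ≡ 24 (mod 51). Using 22⁻¹ = 7: x ≡ 7·24 = 168 = 3·51 + 15, so x = 15.
Check: T(15) = 22·15 + 14 = 344 = 6·51 + 38 ≡ 38 (mod 51).

15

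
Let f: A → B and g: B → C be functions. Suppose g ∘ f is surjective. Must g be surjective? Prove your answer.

surjective

Let c ∈ C. Since g ∘ f is surjective, some a ∈ A has g(f(a)) = c. Then b = f(a) ∈ B satisfies g(b) = c. So g is surjective.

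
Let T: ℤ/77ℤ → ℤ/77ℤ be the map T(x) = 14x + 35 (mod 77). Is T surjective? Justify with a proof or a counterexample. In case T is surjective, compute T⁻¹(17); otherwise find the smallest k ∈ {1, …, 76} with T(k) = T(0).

11

Since gcd(14, 77) = 7, we have 14x ≡ 0 (mod 7) for all x, so T(x) ≡ 0 (mod 7).
But 1 ≢ 0 (mod 7), so 1 ∈ ℤ/77ℤ has no preimage. Therefore T is not surjective.
Since T is not surjective, we find the least positive k with T(k) = T(0): this means 14k ≡ 0 (mod 77), i.e. 77 ∣ 14k. Since gcd(14, 77) = 7, dividing through by 7 this holds exactly when 11 ∣ 2k, and as gcd(2, 11) = 1, exactly when 11 ∣ k.
The smallest positive such k is 11.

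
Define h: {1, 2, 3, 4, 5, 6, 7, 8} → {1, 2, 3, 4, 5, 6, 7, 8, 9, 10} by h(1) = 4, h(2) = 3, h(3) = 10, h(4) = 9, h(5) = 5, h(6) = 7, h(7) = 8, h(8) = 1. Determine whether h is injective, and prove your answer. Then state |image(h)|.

8

The values h(1), …, h(8) are 4, 3, 10, 9, 5, 7, 8, 1 — all distinct.
So h(u) = h(v) only when u = v, and h is injective.
The image of h is {1, 3, 4, 5, 7, 8, 9, 10}, which has 8 elements.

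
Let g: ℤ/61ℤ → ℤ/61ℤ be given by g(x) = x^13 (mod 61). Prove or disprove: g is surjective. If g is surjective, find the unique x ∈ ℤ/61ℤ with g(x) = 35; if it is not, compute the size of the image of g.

Since 61 is prime, the nonzero elements of ℤ/61ℤ form a cyclic group of order 60.
As gcd(13, 60) = 1, raising to the 13th power is a bijection on this group: if s^13 ≡ t^13 then (st^{−1})^13 = 1, and the only element of order dividing gcd(13, 60) = 1 is 1, so s = t.
With g(0) = 0 this makes g injective on all of ℤ/61ℤ, hence bijective (finite equal-size domain and codomain). In particular g is surjective.
Since g is surjective, we find the preimage of 35. The inverse of x ↦ x^13 on (ℤ/61ℤ)^× is x ↦ x^37, because 13·37 = 481 = 8·60 + 1 ≡ 1 (mod 60) and x^{60} = 1 for x ≠ 0 (Fermat). So g⁻¹(35) = 35^37 mod 61.
Repeated squaring mod 61: 35^1 ≡ 35, 35^2 ≡ 35² = 1225 ≡ 5, 35^4 ≡ 5² = 25, 35^8 ≡ 25² = 625 ≡ 15, 35^16 ≡ 15² = 225 ≡ 42, 35^32 ≡ 42² = 1764 ≡ 56. Since 37 = 32 + 4 + 1, 35^37 ≡ 56·25·35: 56·25 = 1400 ≡ 58, then 58·35 = 2030 ≡ 17. So 35^37 ≡ 17 (mod 61).
Hence g⁻¹(35) = 17.

17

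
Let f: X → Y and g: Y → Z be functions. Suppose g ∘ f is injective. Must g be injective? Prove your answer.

not injective

No. Take X = {0}, Y = {0, 1}, Z = {0, 1}, f(a) = a for each a ∈ X, and g(b) = 0 if b ∈ {0, 1} else g(b) = b.
Then g ∘ f = f is injective (X ⊂ Y and f is the inclusion), but g(0) = g(1) = 0 with 0 ≠ 1, so g is not injective.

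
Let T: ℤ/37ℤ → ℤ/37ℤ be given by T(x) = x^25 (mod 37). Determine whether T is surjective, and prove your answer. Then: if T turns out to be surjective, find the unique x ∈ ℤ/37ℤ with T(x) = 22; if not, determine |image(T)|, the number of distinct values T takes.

17

Since 37 is prime, the nonzero elements of ℤ/37ℤ form a cyclic group of order 36.
As gcd(25, 36) = 1, raising to the 25th power is a bijection on this group: if s^25 ≡ t^25 then (st^{−1})^25 = 1, and the only element of order dividing gcd(25, 36) = 1 is 1, so s = t.
With T(0) = 0 this makes T injective on all of ℤ/37ℤ, hence bijective (finite equal-size domain and codomain). In particular T is surjective.
Since T is surjective, we find the preimage of 22. The inverse of x ↦ x^25 on (ℤ/37ℤ)^× is x ↦ x^13, because 25·13 = 325 = 9·36 + 1 ≡ 1 (mod 36) and x^{36} = 1 for x ≠ 0 (Fermat). So T⁻¹(22) = 22^13 mod 37.
Repeated squaring mod 37: 22^1 ≡ 22, 22^2 ≡ 22² = 484 ≡ 3, 22^4 ≡ 3² = 9, 22^8 ≡ 9² = 81 ≡ 7. Since 13 = 8 + 4 + 1, 22^13 ≡ 7·9·22: 7·9 = 63 ≡ 26, then 26·22 = 572 ≡ 17. So 22^13 ≡ 17 (mod 37).
Hence T⁻¹(22) = 17.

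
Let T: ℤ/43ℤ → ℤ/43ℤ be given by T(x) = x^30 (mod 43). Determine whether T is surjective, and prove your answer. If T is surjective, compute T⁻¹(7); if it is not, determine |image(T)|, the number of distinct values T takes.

8

T(1) = 1^30 = 1.
T(6): Repeated squaring mod 43: 6^1 ≡ 6, 6^2 ≡ 6² = 36, 6^4 ≡ 36² = 1296 ≡ 6, 6^8 ≡ 6² = 36, 6^16 ≡ 36² = 1296 ≡ 6. Since 30 = 16 + 8 + 4 + 2, 6^30 ≡ 6·36·6·36: 6·36 = 216 ≡ 1, then 1·6 = 6, then 6·36 = 216 ≡ 1. So 6^30 ≡ 1 (mod 43).
So T(1) = T(6) = 1 while 1 ≠ 6, therefore T is not injective.
A non-injective map from the 43-element set ℤ/43ℤ to itself takes at most 42 distinct values, so it cannot be surjective. Therefore T is not surjective.
Since T is not surjective, we determine |image(T)|. Computing x^30 mod 43 for each x (by repeated squaring, reducing mod 43 at every step), the values T(0), T(1), …, T(42) are: 0, 1, 4, 11, 16, 21, 1, 1, 21, 35, 41, 35, 4, 21, 4, 16, 41, 41, 11, 16, 35, 11, 11, 35, 16, 11, 41, 41, 16, 4, 21, 4, 35, 41, 35, 21, 1, 1, 21, 16, 11, 4, 1.
The distinct values are {0, 1, 4, 11, 16, 21, 35, 41}; there are 8 of them.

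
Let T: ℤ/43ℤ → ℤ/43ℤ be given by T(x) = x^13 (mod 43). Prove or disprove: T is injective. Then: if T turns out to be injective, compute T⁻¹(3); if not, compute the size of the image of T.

Since 43 is prime, the nonzero elements of ℤ/43ℤ form a cyclic group of order 42.
As gcd(13, 42) = 1, raising to the 13th power is a bijection on this group: if u^13 ≡ v^13 then (uv^{−1})^13 = 1, and the only element of order dividing gcd(13, 42) = 1 is 1, so u = v.
With T(0) = 0 this makes T injective on all of ℤ/43ℤ, hence bijective (finite equal-size domain and codomain). In particular T is injective.
Since T is injective, we find the preimage of 3. The inverse of x ↦ x^13 on (ℤ/43ℤ)^× is x ↦ x^13, because 13·13 = 169 = 4·42 + 1 ≡ 1 (mod 42) and x^{42} = 1 for x ≠ 0 (Fermat). So T⁻¹(3) = 3^13 mod 43.
Repeated squaring mod 43: 3^1 ≡ 3, 3^2 ≡ 3² = 9, 3^4 ≡ 9² = 81 ≡ 38, 3^8 ≡ 38² = 1444 ≡ 25. Since 13 = 8 + 4 + 1, 3^13 ≡ 25·38·3: 25·38 = 950 ≡ 4, then 4·3 = 12. So 3^13 ≡ 12 (mod 43).
Hence T⁻¹(3) = 12.

12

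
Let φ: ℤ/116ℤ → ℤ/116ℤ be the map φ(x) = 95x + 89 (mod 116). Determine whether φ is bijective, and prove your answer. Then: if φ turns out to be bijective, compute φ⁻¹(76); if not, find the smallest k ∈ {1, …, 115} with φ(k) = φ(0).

89

If φ(a) = φ(b), then 95a ≡ 95b (mod 116). Because gcd(95, 116) = 1, we may cancel 95 to get a ≡ b (mod 116).
We now compute 95⁻¹ mod 116 explicitly. Euclid's algorithm: 116 = 1·95 + 21, 95 = 4·21 + 11, 21 = 1·11 + 10, 11 = 1·10 + 1; back-substituting gives 1 = 11·95 − 9·116, so 95⁻¹ ≡ 11 (mod 116).
Then y ↦ 11(y − 89) is a two-sided inverse to φ, so every y ∈ ℤ/116ℤ has a preimage.
Therefore φ is bijective.
Since φ is bijective, we find φ⁻¹(76): we need 95x ≡ 76 − 89 ≡ 103 (mod 116). Using 95⁻¹ = 11: x ≡ 11·103 = 1133 = 9·116 + 89, so x = 89.
Check: φ(89) = 95·89 + 89 = 8544 = 73·116 + 76 ≡ 76 (mod 116).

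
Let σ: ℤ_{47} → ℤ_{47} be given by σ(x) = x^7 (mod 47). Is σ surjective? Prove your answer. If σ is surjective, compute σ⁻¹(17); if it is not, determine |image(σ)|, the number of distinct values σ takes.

Since 47 is prime, the nonzero elements of ℤ_{47} form a cyclic group of order 46.
As gcd(7, 46) = 1, raising to the 7th power is a bijection on this group: if s^7 ≡ t^7 then (st^{−1})^7 = 1, and the only element of order dividing gcd(7, 46) = 1 is 1, so s = t.
With σ(0) = 0 this makes σ injective on all of ℤ_{47}, hence bijective (finite equal-size domain and codomain). In particular σ is surjective.
Since σ is surjective, we find the preimage of 17. The inverse of x ↦ x^7 on (ℤ_{47})^× is x ↦ x^33, because 7·33 = 231 = 5·46 + 1 ≡ 1 (mod 46) and x^{46} = 1 for x ≠ 0 (Fermat). So σ⁻¹(17) = 17^33 mod 47.
Repeated squaring mod 47: 17^1 ≡ 17, 17^2 ≡ 17² = 289 ≡ 7, 17^4 ≡ 7² = 49 ≡ 2, 17^8 ≡ 2² = 4, 17^16 ≡ 4² = 16, 17^32 ≡ 16² = 256 ≡ 21. Since 33 = 32 + 1, 17^33 ≡ 21·17: 21·17 = 357 ≡ 28. So 17^33 ≡ 28 (mod 47).
Hence σ⁻¹(17) = 28.

28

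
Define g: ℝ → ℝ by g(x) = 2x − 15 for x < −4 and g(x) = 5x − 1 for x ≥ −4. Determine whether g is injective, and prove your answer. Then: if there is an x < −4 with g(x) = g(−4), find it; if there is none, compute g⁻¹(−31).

Both pieces are strictly increasing (slopes 2 and 5), so each is injective on its own interval.
The left piece maps (−∞, −4) onto (−∞, −23); the right piece maps [−4, ∞) onto [−21, ∞).
These images are disjoint, so no value is attained by both pieces. Therefore g is injective.
Because the two images are disjoint, no x < −4 has g(x) = g(−4), so we compute g⁻¹(−31): −31 lies in (−∞, −23), so solve 2x − 15 = −31: x = (−31 + 15)/2 = −8.

-8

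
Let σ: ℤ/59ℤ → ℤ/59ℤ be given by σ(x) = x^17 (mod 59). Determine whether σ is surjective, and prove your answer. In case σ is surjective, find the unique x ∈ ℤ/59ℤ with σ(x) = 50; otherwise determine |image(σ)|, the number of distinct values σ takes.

42

Since 59 is prime, the nonzero elements of ℤ/59ℤ form a cyclic group of order 58.
As gcd(17, 58) = 1, raising to the 17th power is a bijection on this group: if s^17 ≡ t^17 then (st^{−1})^17 = 1, and the only element of order dividing gcd(17, 58) = 1 is 1, so s = t.
With σ(0) = 0 this makes σ injective on all of ℤ/59ℤ, hence bijective (finite equal-size domain and codomain). In particular σ is surjective.
Since σ is surjective, we find the preimage of 50. The inverse of x ↦ x^17 on (ℤ/59ℤ)^× is x ↦ x^41, because 17·41 = 697 = 12·58 + 1 ≡ 1 (mod 58) and x^{58} = 1 for x ≠ 0 (Fermat). So σ⁻¹(50) = 50^41 mod 59.
Repeated squaring mod 59: 50^1 ≡ 50, 50^2 ≡ 50² = 2500 ≡ 22, 50^4 ≡ 22² = 484 ≡ 12, 50^8 ≡ 12² = 144 ≡ 26, 50^16 ≡ 26² = 676 ≡ 27, 50^32 ≡ 27² = 729 ≡ 21. Since 41 = 32 + 8 + 1, 50^41 ≡ 21·26·50: 21·26 = 546 ≡ 15, then 15·50 = 750 ≡ 42. So 50^41 ≡ 42 (mod 59).
Hence σ⁻¹(50) = 42.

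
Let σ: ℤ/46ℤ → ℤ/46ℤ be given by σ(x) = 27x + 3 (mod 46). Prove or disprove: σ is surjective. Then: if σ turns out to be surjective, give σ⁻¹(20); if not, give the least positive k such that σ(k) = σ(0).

Since gcd(27, 46) = 1, 27 is invertible modulo 46. Euclid's algorithm: 46 = 1·27 + 19, 27 = 1·19 + 8, 19 = 2·8 + 3, 8 = 2·3 + 2, 3 = 1·2 + 1; back-substituting gives 1 = 29·27 − 17·46, so 27⁻¹ ≡ 29 (mod 46).
For any y ∈ ℤ/46ℤ, x = 29(y − 3) mod 46 satisfies σ(x) = 27·29(y − 3) + 3 ≡ y (since 27·29 ≡ 1 mod 46). So every y has a preimage.
Therefore σ is surjective.
Since σ is surjective, we compute σ⁻¹(20): solve 27x + 3 ≡ 20 (mod 46), i.e. 27x ≡ 17 (mod 46).
Multiplying by 27⁻¹ = 29 gives x ≡ 29·17 = 493 = 10·46 + 33 ≡ 33 (mod 46).
Check: σ(33) = 27·33 + 3 = 894 = 19·46 + 20 ≡ 20 (mod 46).

33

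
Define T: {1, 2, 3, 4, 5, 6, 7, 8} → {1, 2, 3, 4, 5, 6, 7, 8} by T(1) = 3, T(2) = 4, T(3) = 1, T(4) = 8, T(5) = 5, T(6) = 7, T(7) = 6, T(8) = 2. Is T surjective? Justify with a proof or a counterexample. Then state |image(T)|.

8

Every element of the codomain has a preimage: 1 = T(3), 2 = T(8), 3 = T(1), 4 = T(2), 5 = T(5), 6 = T(7), 7 = T(6), 8 = T(4).
Hence T is surjective.
The image of T is {1, 2, 3, 4, 5, 6, 7, 8}, which has 8 elements.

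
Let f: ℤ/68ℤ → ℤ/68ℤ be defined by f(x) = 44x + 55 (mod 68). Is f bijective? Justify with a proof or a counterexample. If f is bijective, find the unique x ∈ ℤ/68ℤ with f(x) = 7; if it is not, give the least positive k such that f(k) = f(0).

We have gcd(44, 68) = 4 > 1. Taking x_1 = 0 and x_2 = 17: f(0) = 55 and f(17) = 44·17 + 55 = 803 ≡ 55 (mod 68).
So f(0) = f(17) while 0 ≠ 17, therefore f is not injective, hence not bijective.
Since f is not bijective, we find the least positive k with f(k) = f(0): this means 44k ≡ 0 (mod 68), i.e. 68 ∣ 44k. Since gcd(44, 68) = 4, dividing through by 4 this holds exactly when 17 ∣ 11k, and as gcd(11, 17) = 1, exactly when 17 ∣ k.
The smallest positive such k is 17.

17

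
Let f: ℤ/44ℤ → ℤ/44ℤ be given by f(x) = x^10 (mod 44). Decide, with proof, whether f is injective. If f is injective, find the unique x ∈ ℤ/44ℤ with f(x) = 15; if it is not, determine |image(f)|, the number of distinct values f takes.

f(1) = 1^10 = 1.
f(3): Repeated squaring mod 44: 3^1 ≡ 3, 3^2 ≡ 3² = 9, 3^4 ≡ 9² = 81 ≡ 37, 3^8 ≡ 37² = 1369 ≡ 5. Since 10 = 8 + 2, 3^10 ≡ 5·9: 5·9 = 45 ≡ 1. So 3^10 ≡ 1 (mod 44).
So f(1) = f(3) = 1 while 1 ≠ 3, hence f is not injective.
Since f is not injective, we determine |image(f)|. Computing x^10 mod 44 for each x (by repeated squaring, reducing mod 44 at every step), the values f(0), f(1), …, f(43) are: 0, 1, 12, 1, 12, 1, 12, 1, 12, 1, 12, 33, 12, 1, 12, 1, 12, 1, 12, 1, 12, 1, 0, 1, 12, 1, 12, 1, 12, 1, 12, 1, 12, 33, 12, 1, 12, 1, 12, 1, 12, 1, 12, 1.
The distinct values are {0, 1, 12, 33}; there are 4 of them.

4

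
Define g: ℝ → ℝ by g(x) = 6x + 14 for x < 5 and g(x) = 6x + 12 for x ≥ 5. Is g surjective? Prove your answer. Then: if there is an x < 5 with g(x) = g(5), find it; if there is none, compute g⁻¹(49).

Both pieces are strictly increasing (slopes 6 and 6), so each is injective on its own interval.
The left piece maps (−∞, 5) onto (−∞, 44); the right piece maps [5, ∞) onto [42, ∞).
The union (−∞, 44) ∪ [42, ∞) covers ℝ, so g is surjective.
For the follow-up: the images overlap, so an x < 5 with g(x) = g(5) exists. g(5) = 42; solving 6x + 14 = 42 for x < 5 gives x = (42 − 14)/6 = 14/3.

14/3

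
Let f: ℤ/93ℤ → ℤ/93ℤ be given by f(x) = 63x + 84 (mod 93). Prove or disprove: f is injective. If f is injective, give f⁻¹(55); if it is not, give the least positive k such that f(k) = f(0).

31

By definition, f is injective if f(u) = f(v) implies u = v.
We have gcd(63, 93) = 3 > 1. Taking u = 0 and v = 31: f(0) = 84 and f(31) = 63·31 + 84 = 2037 ≡ 84 (mod 93).
So f(0) = f(31) while 0 ≠ 31, hence f is not injective.
Since f is not injective, we find the least positive k with f(k) = f(0): this means 63k ≡ 0 (mod 93), i.e. 93 ∣ 63k. Since gcd(63, 93) = 3, dividing through by 3 this holds exactly when 31 ∣ 21k, and as gcd(21, 31) = 1, exactly when 31 ∣ k.
The smallest positive such k is 31.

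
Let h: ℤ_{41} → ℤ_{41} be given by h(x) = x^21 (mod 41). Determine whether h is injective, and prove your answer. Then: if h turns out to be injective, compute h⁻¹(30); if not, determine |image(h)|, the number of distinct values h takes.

11

Since 41 is prime, the nonzero elements of ℤ_{41} form a cyclic group of order 40.
As gcd(21, 40) = 1, raising to the 21st power is a bijection on this group: if x_1^21 ≡ x_2^21 then (x_1x_2^{−1})^21 = 1, and the only element of order dividing gcd(21, 40) = 1 is 1, so x_1 = x_2.
With h(0) = 0 this makes h injective on all of ℤ_{41}, hence bijective (finite equal-size domain and codomain). In particular h is injective.
Since h is injective, we find the preimage of 30. The inverse of x ↦ x^21 on (ℤ_{41})^× is x ↦ x^21, because 21·21 = 441 = 11·40 + 1 ≡ 1 (mod 40) and x^{40} = 1 for x ≠ 0 (Fermat). So h⁻¹(30) = 30^21 mod 41.
Repeated squaring mod 41: 30^1 ≡ 30, 30^2 ≡ 30² = 900 ≡ 39, 30^4 ≡ 39² = 1521 ≡ 4, 30^8 ≡ 4² = 16, 30^16 ≡ 16² = 256 ≡ 10. Since 21 = 16 + 4 + 1, 30^21 ≡ 10·4·30: 10·4 = 40, then 40·30 = 1200 ≡ 11. So 30^21 ≡ 11 (mod 41).
Hence h⁻¹(30) = 11.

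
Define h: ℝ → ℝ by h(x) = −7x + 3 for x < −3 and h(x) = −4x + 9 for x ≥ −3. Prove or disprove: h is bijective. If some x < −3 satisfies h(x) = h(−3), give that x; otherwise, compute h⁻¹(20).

Both pieces are strictly decreasing (slopes −7 and −4), so each is injective on its own interval.
The left piece maps (−∞, −3) onto (24, ∞); the right piece maps [−3, ∞) onto (−∞, 21].
The images leave a gap (24 has no preimage), so h is not surjective, hence not bijective.
Because the two images are disjoint, no x < −3 has h(x) = h(−3), so we compute h⁻¹(20): 20 lies in (−∞, 21], so solve −4x + 9 = 20: x = (20 − 9)/(−4) = −11/4.

-11/4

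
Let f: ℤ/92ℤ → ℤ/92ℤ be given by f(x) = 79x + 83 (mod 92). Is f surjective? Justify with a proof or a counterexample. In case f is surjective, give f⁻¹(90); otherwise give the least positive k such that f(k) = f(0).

Since gcd(79, 92) = 1, 79 is invertible modulo 92. Euclid's algorithm: 92 = 1·79 + 13, 79 = 6·13 + 1; back-substituting gives 1 = 7·79 − 6·92, so 79⁻¹ ≡ 7 (mod 92).
For any y ∈ ℤ/92ℤ, x = 7(y − 83) mod 92 satisfies f(x) = 79·7(y − 83) + 83 ≡ y (since 79·7 ≡ 1 mod 92). So every y has a preimage.
Hence f is surjective.
Since f is surjective, we compute f⁻¹(90): solve 79x + 83 ≡ 90 (mod 92), i.e. 79x ≡ 7 (mod 92).
Multiplying by 79⁻¹ = 7 gives x ≡ 7·7 = 49 ≡ 49 (mod 92).
Check: f(49) = 79·49 + 83 = 3954 = 42·92 + 90 ≡ 90 (mod 92).

49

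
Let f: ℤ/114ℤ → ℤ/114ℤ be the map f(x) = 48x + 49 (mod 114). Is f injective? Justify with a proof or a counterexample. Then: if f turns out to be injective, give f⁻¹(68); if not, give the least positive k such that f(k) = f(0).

19

We have gcd(48, 114) = 6 > 1. Taking x_1 = 0 and x_2 = 19: f(0) = 49 and f(19) = 48·19 + 49 = 961 ≡ 49 (mod 114).
So f(0) = f(19) while 0 ≠ 19, so f is not injective.
Since f is not injective, we find the least positive k with f(k) = f(0): this means 48k ≡ 0 (mod 114), i.e. 114 ∣ 48k. Since gcd(48, 114) = 6, dividing through by 6 this holds exactly when 19 ∣ 8k, and as gcd(8, 19) = 1, exactly when 19 ∣ k.
The smallest positive such k is 19.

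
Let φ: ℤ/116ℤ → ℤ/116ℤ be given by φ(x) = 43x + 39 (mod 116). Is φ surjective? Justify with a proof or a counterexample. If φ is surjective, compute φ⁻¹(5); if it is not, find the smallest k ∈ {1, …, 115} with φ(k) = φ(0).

10

Recall: φ is surjective if every y in the codomain equals φ(x) for some x in the domain.
Since gcd(43, 116) = 1, 43 is invertible modulo 116. Euclid's algorithm: 116 = 2·43 + 30, 43 = 1·30 + 13, 30 = 2·13 + 4, 13 = 3·4 + 1; back-substituting gives 1 = 27·43 − 10·116, so 43⁻¹ ≡ 27 (mod 116).
For any y ∈ ℤ/116ℤ, x = 27(y − 39) mod 116 satisfies φ(x) = 43·27(y − 39) + 39 ≡ y (since 43·27 ≡ 1 mod 116). So every y has a preimage.
So φ is surjective.
Since φ is surjective, we compute φ⁻¹(5): solve 43x + 39 ≡ 5 (mod 116), i.e. 43x ≡ 82 (mod 116).
Multiplying by 43⁻¹ = 27 gives x ≡ 27·82 = 2214 = 19·116 + 10 ≡ 10 (mod 116).
Check: φ(10) = 43·10 + 39 = 469 = 4·116 + 5 ≡ 5 (mod 116).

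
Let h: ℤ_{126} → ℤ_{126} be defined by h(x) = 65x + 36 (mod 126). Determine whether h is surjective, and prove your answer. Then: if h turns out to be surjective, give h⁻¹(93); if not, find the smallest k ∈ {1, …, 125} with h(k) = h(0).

Since gcd(65, 126) = 1, 65 is invertible modulo 126. Euclid's algorithm: 126 = 1·65 + 61, 65 = 1·61 + 4, 61 = 15·4 + 1; back-substituting gives 1 = 95·65 − 49·126, so 65⁻¹ ≡ 95 (mod 126).
Then y ↦ 95(y − 36) is a two-sided inverse to h, so every y ∈ ℤ_{126} has a preimage.
Hence h is surjective.
Since h is surjective, we compute h⁻¹(93): solve 65x + 36 ≡ 93 (mod 126), i.e. 65x ≡ 57 (mod 126).
Multiplying by 65⁻¹ = 95 gives x ≡ 95·57 = 5415 = 42·126 + 123 ≡ 123 (mod 126).
Check: h(123) = 65·123 + 36 = 8031 = 63·126 + 93 ≡ 93 (mod 126).

123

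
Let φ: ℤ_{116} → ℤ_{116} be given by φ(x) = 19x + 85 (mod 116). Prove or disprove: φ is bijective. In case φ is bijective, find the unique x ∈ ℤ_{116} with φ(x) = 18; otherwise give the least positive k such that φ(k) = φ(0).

If φ(u) = φ(v), then 19u ≡ 19v (mod 116). Because gcd(19, 116) = 1, we may cancel 19 to get u ≡ v (mod 116).
We now compute 19⁻¹ mod 116 explicitly. Euclid's algorithm: 116 = 6·19 + 2, 19 = 9·2 + 1; back-substituting gives 1 = 55·19 − 9·116, so 19⁻¹ ≡ 55 (mod 116).
Then y ↦ 55(y − 85) is a two-sided inverse to φ, so every y ∈ ℤ_{116} has a preimage.
Therefore φ is bijective.
Since φ is bijective, we compute φ⁻¹(18): solve 19x + 85 ≡ 18 (mod 116), i.e. 19x ≡ 49 (mod 116).
Multiplying by 19⁻¹ = 55 gives x ≡ 55·49 = 2695 = 23·116 + 27 ≡ 27 (mod 116).
Check: φ(27) = 19·27 + 85 = 598 = 5·116 + 18 ≡ 18 (mod 116).

27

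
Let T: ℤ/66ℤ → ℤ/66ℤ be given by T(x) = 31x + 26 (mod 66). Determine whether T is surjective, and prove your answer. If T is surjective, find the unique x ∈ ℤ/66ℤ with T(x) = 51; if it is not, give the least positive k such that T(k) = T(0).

37

Recall: T is surjective if every y in the codomain equals T(x) for some x in the domain.
Since gcd(31, 66) = 1, 31 is invertible modulo 66. Euclid's algorithm: 66 = 2·31 + 4, 31 = 7·4 + 3, 4 = 1·3 + 1; back-substituting gives 1 = 49·31 − 23·66, so 31⁻¹ ≡ 49 (mod 66).
Then y ↦ 49(y − 26) is a two-sided inverse to T, so every y ∈ ℤ/66ℤ has a preimage.
Therefore T is surjective.
Since T is surjective, we find T⁻¹(51): we need 31x ≡ 51 − 26 ≡ 25 (mod 66). Using 31⁻¹ = 49: x ≡ 49·25 = 1225 = 18·66 + 37, so x = 37.
Check: T(37) = 31·37 + 26 = 1173 = 17·66 + 51 ≡ 51 (mod 66).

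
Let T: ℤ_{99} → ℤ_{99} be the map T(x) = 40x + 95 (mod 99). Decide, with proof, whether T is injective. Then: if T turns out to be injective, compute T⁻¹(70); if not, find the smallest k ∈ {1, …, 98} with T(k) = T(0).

Suppose T(a) = T(b) in ℤ_{99}. Then 40a + 95 ≡ 40b + 95 (mod 99), thus 40(a − b) ≡ 0 (mod 99).
Since gcd(40, 99) = 1, 40 is invertible modulo 99, so a − b ≡ 0 (mod 99), i.e. a = b.
Thus T is injective.
We now compute 40⁻¹ mod 99 explicitly. Euclid's algorithm: 99 = 2·40 + 19, 40 = 2·19 + 2, 19 = 9·2 + 1; back-substituting gives 1 = 52·40 − 21·99, so 40⁻¹ ≡ 52 (mod 99).
Since T is injective, we compute T⁻¹(70): solve 40x + 95 ≡ 70 (mod 99), i.e. 40x ≡ 74 (mod 99).
Multiplying by 40⁻¹ = 52 gives x ≡ 52·74 = 3848 = 38·99 + 86 ≡ 86 (mod 99).
Check: T(86) = 40·86 + 95 = 3535 = 35·99 + 70 ≡ 70 (mod 99).

86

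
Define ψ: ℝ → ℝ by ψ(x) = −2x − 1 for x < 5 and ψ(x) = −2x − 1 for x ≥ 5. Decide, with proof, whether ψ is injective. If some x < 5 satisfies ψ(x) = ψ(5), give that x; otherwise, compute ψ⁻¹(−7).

Both pieces are strictly decreasing (slopes −2 and −2), so each is injective on its own interval.
The left piece maps (−∞, 5) onto (−11, ∞); the right piece maps [5, ∞) onto (−∞, −11].
These images are disjoint, so no value is attained by both pieces. Hence ψ is injective.
Because the two images are disjoint, no x < 5 has ψ(x) = ψ(5), so we compute ψ⁻¹(−7): −7 lies in (−11, ∞), so solve −2x − 1 = −7: x = (−7 + 1)/(−2) = 3.

3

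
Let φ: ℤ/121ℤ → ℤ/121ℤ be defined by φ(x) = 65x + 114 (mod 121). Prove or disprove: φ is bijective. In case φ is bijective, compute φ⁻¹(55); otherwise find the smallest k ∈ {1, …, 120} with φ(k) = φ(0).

81

By definition, injectivity means: for all s, t in the domain, φ(s) = φ(t) implies s = t.
Suppose φ(s) = φ(t) in ℤ/121ℤ. Then 65s + 114 ≡ 65t + 114 (mod 121), therefore 65(s − t) ≡ 0 (mod 121).
Since gcd(65, 121) = 1, 65 is invertible modulo 121, hence s − t ≡ 0 (mod 121), i.e. s = t.
We now compute 65⁻¹ mod 121 explicitly. Euclid's algorithm: 121 = 1·65 + 56, 65 = 1·56 + 9, 56 = 6·9 + 2, 9 = 4·2 + 1; back-substituting gives 1 = 54·65 − 29·121, so 65⁻¹ ≡ 54 (mod 121).
Then y ↦ 54(y − 114) is a two-sided inverse to φ, so every y ∈ ℤ/121ℤ has a preimage.
Thus φ is bijective.
Since φ is bijective, we find φ⁻¹(55): we need 65x ≡ 55 − 114 ≡ 62 (mod 121). Using 65⁻¹ = 54: x ≡ 54·62 = 3348 = 27·121 + 81, so x = 81.
Check: φ(81) = 65·81 + 114 = 5379 = 44·121 + 55 ≡ 55 (mod 121).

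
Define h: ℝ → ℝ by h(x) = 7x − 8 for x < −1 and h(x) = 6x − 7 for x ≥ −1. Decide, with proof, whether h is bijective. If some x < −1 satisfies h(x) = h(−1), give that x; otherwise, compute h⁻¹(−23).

-15/7

Both pieces are strictly increasing (slopes 7 and 6), so each is injective on its own interval.
The left piece maps (−∞, −1) onto (−∞, −15); the right piece maps [−1, ∞) onto [−13, ∞).
The images leave a gap (−15 has no preimage), so h is not surjective, hence not bijective.
Because the two images are disjoint, no x < −1 has h(x) = h(−1), so we compute h⁻¹(−23): −23 lies in (−∞, −15), so solve 7x − 8 = −23: x = (−23 + 8)/7 = −15/7.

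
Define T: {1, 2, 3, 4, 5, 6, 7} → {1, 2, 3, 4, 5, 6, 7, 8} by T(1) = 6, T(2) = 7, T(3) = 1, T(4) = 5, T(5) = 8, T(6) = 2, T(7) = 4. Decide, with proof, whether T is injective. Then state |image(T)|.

7

The values T(1), …, T(7) are 6, 7, 1, 5, 8, 2, 4 — all distinct.
So T(s) = T(t) only when s = t, and T is injective.
The image of T is {1, 2, 4, 5, 6, 7, 8}, which has 7 elements.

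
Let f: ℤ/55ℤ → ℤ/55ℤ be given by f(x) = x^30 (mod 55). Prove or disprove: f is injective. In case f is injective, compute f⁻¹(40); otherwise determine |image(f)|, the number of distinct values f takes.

6

f(2): Repeated squaring mod 55: 2^1 ≡ 2, 2^2 ≡ 2² = 4, 2^4 ≡ 4² = 16, 2^8 ≡ 16² = 256 ≡ 36, 2^16 ≡ 36² = 1296 ≡ 31. Since 30 = 16 + 8 + 4 + 2, 2^30 ≡ 31·36·16·4: 31·36 = 1116 ≡ 16, then 16·16 = 256 ≡ 36, then 36·4 = 144 ≡ 34. So 2^30 ≡ 34 (mod 55).
f(3): Repeated squaring mod 55: 3^1 ≡ 3, 3^2 ≡ 3² = 9, 3^4 ≡ 9² = 81 ≡ 26, 3^8 ≡ 26² = 676 ≡ 16, 3^16 ≡ 16² = 256 ≡ 36. Since 30 = 16 + 8 + 4 + 2, 3^30 ≡ 36·16·26·9: 36·16 = 576 ≡ 26, then 26·26 = 676 ≡ 16, then 16·9 = 144 ≡ 34. So 3^30 ≡ 34 (mod 55).
So f(2) = f(3) = 34 while 2 ≠ 3, therefore f is not injective.
Since f is not injective, we determine |image(f)|. Computing x^30 mod 55 for each x (by repeated squaring, reducing mod 55 at every step), the values f(0), f(1), …, f(54) are: 0, 1, 34, 34, 1, 45, 1, 34, 34, 1, 45, 11, 34, 34, 1, 45, 1, 34, 34, 1, 45, 1, 44, 34, 1, 45, 1, 34, 34, 1, 45, 1, 34, 44, 1, 45, 1, 34, 34, 1, 45, 1, 34, 34, 11, 45, 1, 34, 34, 1, 45, 1, 34, 34, 1.
The distinct values are {0, 1, 11, 34, 44, 45}; there are 6 of them.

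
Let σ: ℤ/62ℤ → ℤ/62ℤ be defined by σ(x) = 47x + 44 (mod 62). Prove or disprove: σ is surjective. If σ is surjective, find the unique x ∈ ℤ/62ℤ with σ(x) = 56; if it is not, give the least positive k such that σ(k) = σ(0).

24

Since gcd(47, 62) = 1, 47 is invertible modulo 62. Euclid's algorithm: 62 = 1·47 + 15, 47 = 3·15 + 2, 15 = 7·2 + 1; back-substituting gives 1 = 33·47 − 25·62, so 47⁻¹ ≡ 33 (mod 62).
Then y ↦ 33(y − 44) is a two-sided inverse to σ, so every y ∈ ℤ/62ℤ has a preimage.
Therefore σ is surjective.
Since σ is surjective, we compute σ⁻¹(56): solve 47x + 44 ≡ 56 (mod 62), i.e. 47x ≡ 12 (mod 62).
Multiplying by 47⁻¹ = 33 gives x ≡ 33·12 = 396 = 6·62 + 24 ≡ 24 (mod 62).
Check: σ(24) = 47·24 + 44 = 1172 = 18·62 + 56 ≡ 56 (mod 62).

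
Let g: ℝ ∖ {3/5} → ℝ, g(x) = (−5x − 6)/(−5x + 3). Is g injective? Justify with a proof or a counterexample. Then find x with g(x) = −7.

3/8

Suppose g(x_1) = g(x_2). Cross-multiplying: (−5x_1 − 6)(−5x_2 + 3) = (−5x_2 − 6)(−5x_1 + 3).
Expanding both sides and cancelling the symmetric terms leaves −45·(x_1 − x_2) = 0. Since −45 ≠ 0, x_1 = x_2. Hence g is injective.
Solving g(x) = −7: cross-multiplying gives −5x − 6 = −7(−5x + 3), which rearranges to −40x = −15, so x = 3/8.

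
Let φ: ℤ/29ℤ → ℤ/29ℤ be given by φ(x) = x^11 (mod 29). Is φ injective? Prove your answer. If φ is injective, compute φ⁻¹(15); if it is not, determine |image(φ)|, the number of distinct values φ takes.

Since 29 is prime, the nonzero elements of ℤ/29ℤ form a cyclic group of order 28.
As gcd(11, 28) = 1, raising to the 11th power is a bijection on this group: if u^11 ≡ v^11 then (uv^{−1})^11 = 1, and the only element of order dividing gcd(11, 28) = 1 is 1, so u = v.
With φ(0) = 0 this makes φ injective on all of ℤ/29ℤ, hence bijective (finite equal-size domain and codomain). In particular φ is injective.
Since φ is injective, we find the preimage of 15. The inverse of x ↦ x^11 on (ℤ/29ℤ)^× is x ↦ x^23, because 11·23 = 253 = 9·28 + 1 ≡ 1 (mod 28) and x^{28} = 1 for x ≠ 0 (Fermat). So φ⁻¹(15) = 15^23 mod 29.
Repeated squaring mod 29: 15^1 ≡ 15, 15^2 ≡ 15² = 225 ≡ 22, 15^4 ≡ 22² = 484 ≡ 20, 15^8 ≡ 20² = 400 ≡ 23, 15^16 ≡ 23² = 529 ≡ 7. Since 23 = 16 + 4 + 2 + 1, 15^23 ≡ 7·20·22·15: 7·20 = 140 ≡ 24, then 24·22 = 528 ≡ 6, then 6·15 = 90 ≡ 3. So 15^23 ≡ 3 (mod 29).
Hence φ⁻¹(15) = 3.

3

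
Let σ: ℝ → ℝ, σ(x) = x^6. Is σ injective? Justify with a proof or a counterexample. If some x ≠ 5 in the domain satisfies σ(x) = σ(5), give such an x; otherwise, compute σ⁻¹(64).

-5

σ(5) = 15625 = (−5)^6 = σ(−5) (since 6 is even), with 5 ≠ −5. So σ is not injective.
For the follow-up, such an x exists: taking x = −5 ∈ ℝ gives σ(−5) = 15625 = σ(5) with −5 ≠ 5.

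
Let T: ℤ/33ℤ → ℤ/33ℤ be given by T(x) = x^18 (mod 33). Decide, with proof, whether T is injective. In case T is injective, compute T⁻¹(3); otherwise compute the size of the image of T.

12

T(4): Repeated squaring mod 33: 4^1 ≡ 4, 4^2 ≡ 4² = 16, 4^4 ≡ 16² = 256 ≡ 25, 4^8 ≡ 25² = 625 ≡ 31, 4^16 ≡ 31² = 961 ≡ 4. Since 18 = 16 + 2, 4^18 ≡ 4·16: 4·16 = 64 ≡ 31. So 4^18 ≡ 31 (mod 33).
T(7): Repeated squaring mod 33: 7^1 ≡ 7, 7^2 ≡ 7² = 49 ≡ 16, 7^4 ≡ 16² = 256 ≡ 25, 7^8 ≡ 25² = 625 ≡ 31, 7^16 ≡ 31² = 961 ≡ 4. Since 18 = 16 + 2, 7^18 ≡ 4·16: 4·16 = 64 ≡ 31. So 7^18 ≡ 31 (mod 33).
So T(4) = T(7) = 31 while 4 ≠ 7, so T is not injective.
Since T is not injective, we determine |image(T)|. Computing x^18 mod 33 for each x (by repeated squaring, reducing mod 33 at every step), the values T(0), T(1), …, T(32) are: 0, 1, 25, 27, 31, 4, 15, 31, 16, 3, 1, 22, 12, 25, 16, 9, 4, 4, 9, 16, 25, 12, 22, 1, 3, 16, 31, 15, 4, 31, 27, 25, 1.
The distinct values are {0, 1, 3, 4, 9, 12, 15, 16, 22, 25, 27, 31}; there are 12 of them.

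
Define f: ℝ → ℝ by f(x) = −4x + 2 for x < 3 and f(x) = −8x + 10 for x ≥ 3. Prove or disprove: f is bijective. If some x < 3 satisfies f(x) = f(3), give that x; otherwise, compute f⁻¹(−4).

3/2

Both pieces are strictly decreasing (slopes −4 and −8), so each is injective on its own interval.
The left piece maps (−∞, 3) onto (−10, ∞); the right piece maps [3, ∞) onto (−∞, −14].
The images leave a gap (−10 has no preimage), so f is not surjective, hence not bijective.
Because the two images are disjoint, no x < 3 has f(x) = f(3), so we compute f⁻¹(−4): −4 lies in (−10, ∞), so solve −4x + 2 = −4: x = (−4 − 2)/(−4) = 3/2.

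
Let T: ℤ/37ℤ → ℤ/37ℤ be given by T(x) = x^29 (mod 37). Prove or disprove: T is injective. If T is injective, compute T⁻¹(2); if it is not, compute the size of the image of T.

32

Since 37 is prime, the nonzero elements of ℤ/37ℤ form a cyclic group of order 36.
As gcd(29, 36) = 1, raising to the 29th power is a bijection on this group: if a^29 ≡ b^29 then (ab^{−1})^29 = 1, and the only element of order dividing gcd(29, 36) = 1 is 1, so a = b.
With T(0) = 0 this makes T injective on all of ℤ/37ℤ, hence bijective (finite equal-size domain and codomain). In particular T is injective.
Since T is injective, we find the preimage of 2. The inverse of x ↦ x^29 on (ℤ/37ℤ)^× is x ↦ x^5, because 29·5 = 145 = 4·36 + 1 ≡ 1 (mod 36) and x^{36} = 1 for x ≠ 0 (Fermat). So T⁻¹(2) = 2^5 mod 37.
Repeated squaring mod 37: 2^1 ≡ 2, 2^2 ≡ 2² = 4, 2^4 ≡ 4² = 16. Since 5 = 4 + 1, 2^5 ≡ 16·2: 16·2 = 32. So 2^5 ≡ 32 (mod 37).
Hence T⁻¹(2) = 32.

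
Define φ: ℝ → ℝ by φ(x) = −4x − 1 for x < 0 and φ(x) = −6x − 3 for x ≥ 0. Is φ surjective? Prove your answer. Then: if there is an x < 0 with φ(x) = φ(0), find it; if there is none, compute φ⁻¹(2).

Both pieces are strictly decreasing (slopes −4 and −6), so each is injective on its own interval.
The left piece maps (−∞, 0) onto (−1, ∞); the right piece maps [0, ∞) onto (−∞, −3].
The union (−1, ∞) ∪ (−∞, −3] omits the interval between −1 and −3; in particular −1 has no preimage. So φ is not surjective.
Because the two images are disjoint, no x < 0 has φ(x) = φ(0), so we compute φ⁻¹(2): 2 lies in (−1, ∞), so solve −4x − 1 = 2: x = (2 + 1)/(−4) = −3/4.

-3/4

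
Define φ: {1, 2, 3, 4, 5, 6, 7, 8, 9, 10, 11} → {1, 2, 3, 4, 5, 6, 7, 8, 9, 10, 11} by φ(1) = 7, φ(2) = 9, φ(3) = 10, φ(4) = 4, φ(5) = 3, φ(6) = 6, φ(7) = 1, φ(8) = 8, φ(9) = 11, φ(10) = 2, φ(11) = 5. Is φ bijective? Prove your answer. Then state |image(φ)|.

The values 7, 9, 10, 4, 3, 6, 1, 8, 11, 2, 5 are a permutation of {1, 2, 3, 4, 5, 6, 7, 8, 9, 10, 11}: each element appears exactly once.
So φ is injective and surjective, hence bijective.
The image of φ is {1, 2, 3, 4, 5, 6, 7, 8, 9, 10, 11}, which has 11 elements.

11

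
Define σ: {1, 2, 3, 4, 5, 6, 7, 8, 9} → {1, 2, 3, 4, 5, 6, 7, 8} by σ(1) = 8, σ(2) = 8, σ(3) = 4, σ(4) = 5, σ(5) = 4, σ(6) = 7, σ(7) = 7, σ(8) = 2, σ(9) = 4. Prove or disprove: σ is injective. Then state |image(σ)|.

5

σ(1) = 8 = σ(2) with 1 ≠ 2, so σ is not injective.
The image of σ is {2, 4, 5, 7, 8}, which has 5 elements.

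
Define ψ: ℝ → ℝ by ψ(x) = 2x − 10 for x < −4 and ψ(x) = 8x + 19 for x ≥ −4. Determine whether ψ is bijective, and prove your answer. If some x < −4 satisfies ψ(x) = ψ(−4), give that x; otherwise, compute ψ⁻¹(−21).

Both pieces are strictly increasing (slopes 2 and 8), so each is injective on its own interval.
The left piece maps (−∞, −4) onto (−∞, −18); the right piece maps [−4, ∞) onto [−13, ∞).
The images leave a gap (−18 has no preimage), so ψ is not surjective, hence not bijective.
Because the two images are disjoint, no x < −4 has ψ(x) = ψ(−4), so we compute ψ⁻¹(−21): −21 lies in (−∞, −18), so solve 2x − 10 = −21: x = (−21 + 10)/2 = −11/2.

-11/2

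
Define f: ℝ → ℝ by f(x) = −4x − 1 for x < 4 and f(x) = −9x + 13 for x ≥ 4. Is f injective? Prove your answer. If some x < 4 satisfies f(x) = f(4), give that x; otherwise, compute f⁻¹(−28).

41/9

Both pieces are strictly decreasing (slopes −4 and −9), so each is injective on its own interval.
The left piece maps (−∞, 4) onto (−17, ∞); the right piece maps [4, ∞) onto (−∞, −23].
These images are disjoint, so no value is attained by both pieces. Therefore f is injective.
Because the two images are disjoint, no x < 4 has f(x) = f(4), so we compute f⁻¹(−28): −28 lies in (−∞, −23], so solve −9x + 13 = −28: x = (−28 − 13)/(−9) = 41/9.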